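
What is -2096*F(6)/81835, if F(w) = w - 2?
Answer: -8384/81835 ≈ -0.10245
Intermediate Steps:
F(w) = -2 + w
-2096*F(6)/81835 = -2096*(-2 + 6)/81835 = -2096*4*(1/81835) = -8384*1/81835 = -8384/81835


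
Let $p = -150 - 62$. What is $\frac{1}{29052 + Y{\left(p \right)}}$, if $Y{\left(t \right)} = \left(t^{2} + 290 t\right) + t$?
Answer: $\frac{1}{12304} \approx 8.1274 \cdot 10^{-5}$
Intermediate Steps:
$p = -212$ ($p = -150 - 62 = -212$)
$Y{\left(t \right)} = t^{2} + 291 t$
$\frac{1}{29052 + Y{\left(p \right)}} = \frac{1}{29052 - 212 \left(291 - 212\right)} = \frac{1}{29052 - 16748} = \frac{1}{12304}$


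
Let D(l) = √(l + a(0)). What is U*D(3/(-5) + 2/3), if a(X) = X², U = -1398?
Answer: -466*√15/5 ≈ -360.96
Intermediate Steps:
D(l) = √l (D(l) = √(l + 0²) = √(l + 0) = √l)
U*D(3/(-5) + 2/3) = -1398*√(3/(-5) + 2/3) = -1398*√(3*(-⅕) + 2*(⅓)) = -1398*√(-⅗ + ⅔) = -466*√15/5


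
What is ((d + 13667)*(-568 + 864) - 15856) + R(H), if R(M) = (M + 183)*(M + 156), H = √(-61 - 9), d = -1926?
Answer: 3487958 + 339*I*√70 ≈ 3.488e+6 + 2836.3*I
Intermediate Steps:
H = I*√70 (H = √(-70) = I*√70 ≈ 8.3666*I)
R(M) = (156 + M)*(183 + M) (R(M) = (183 + M)*(156 + M) = (156 + M)*(183 + M))
((d + 13667)*(-568 + 864) - 15856) + R(H) = ((-1926 + 13667)*(-568 + 864) - 15856) + (28548 + (I*√70)² + 339*(I*√70)) = (11741*296 - 15856) + (28548 - 70 + 339*I*√70) = (3475336 - 15856) + (28478 + 339*I*√70) = 3459480 + (28478 + 339*I*√70) = 3487958 + 339*I*√70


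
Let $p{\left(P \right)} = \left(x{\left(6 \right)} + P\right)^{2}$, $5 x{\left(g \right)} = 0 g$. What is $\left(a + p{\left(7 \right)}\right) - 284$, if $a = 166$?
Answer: $-69$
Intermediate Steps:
$x{\left(g \right)} = 0$ ($x{\left(g \right)} = \frac{0 g}{5} = \frac{1}{5} \cdot 0 = 0$)
$p{\left(P \right)} = P^{2}$ ($p{\left(P \right)} = \left(0 + P\right)^{2} = P^{2}$)
$\left(a + p{\left(7 \right)}\right) - 284 = \left(166 + 7^{2}\right) - 284 = \left(166 + 49\right) - 284 = 215 - 284 = -69$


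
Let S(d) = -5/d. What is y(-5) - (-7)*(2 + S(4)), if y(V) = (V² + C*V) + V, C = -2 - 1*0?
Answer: 141/4 ≈ 35.250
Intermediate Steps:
C = -2 (C = -2 + 0 = -2)
y(V) = V² - V (y(V) = (V² - 2*V) + V = V² - V)
y(-5) - (-7)*(2 + S(4)) = -5*(-1 - 5) - (-7)*(2 - 5/4) = -5*(-6) - (-7)*(2 - 5*¼) = 30 - (-7)*(2 - 5/4) = 30 - (-7)*3/4 = 30 - 7*(-¾) = 30 + 21/4 = 141/4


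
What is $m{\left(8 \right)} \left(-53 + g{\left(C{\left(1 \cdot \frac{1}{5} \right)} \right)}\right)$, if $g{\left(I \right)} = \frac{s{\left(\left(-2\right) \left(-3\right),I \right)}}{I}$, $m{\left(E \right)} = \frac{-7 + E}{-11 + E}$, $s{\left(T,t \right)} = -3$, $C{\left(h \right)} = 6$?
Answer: $\frac{107}{6} \approx 17.833$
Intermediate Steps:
$m{\left(E \right)} = \frac{-7 + E}{-11 + E}$
$g{\left(I \right)} = - \frac{3}{I}$
$m{\left(8 \right)} \left(-53 + g{\left(C{\left(1 \cdot \frac{1}{5} \right)} \right)}\right) = \frac{-7 + 8}{-11 + 8} \left(-53 - \frac{3}{6}\right) = \frac{1}{-3} \cdot 1 \left(-53 - \frac{1}{2}\right) = \left(- \frac{1}{3}\right) 1 \left(-53 - \frac{1}{2}\right) = \left(- \frac{1}{3}\right) \left(- \frac{107}{2}\right) = \frac{107}{6}$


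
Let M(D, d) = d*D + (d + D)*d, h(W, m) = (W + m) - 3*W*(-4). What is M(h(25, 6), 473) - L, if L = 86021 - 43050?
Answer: 493884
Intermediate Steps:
h(W, m) = m + 13*W (h(W, m) = (W + m) + 12*W = m + 13*W)
M(D, d) = D*d + d*(D + d) (M(D, d) = D*d + (D + d)*d = D*d + d*(D + d))
L = 42971
M(h(25, 6), 473) - L = 473*(473 + 2*(6 + 13*25)) - 1*42971 = 473*(473 + 2*(6 + 325)) - 42971 = 473*(473 + 2*331) - 42971 = 473*(473 + 662) - 42971 = 473*1135 - 42971 = 536855 - 42971 = 493884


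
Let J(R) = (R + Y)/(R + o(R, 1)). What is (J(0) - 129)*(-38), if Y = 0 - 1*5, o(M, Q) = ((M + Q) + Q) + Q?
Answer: 14896/3 ≈ 4965.3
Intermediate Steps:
o(M, Q) = M + 3*Q (o(M, Q) = (M + 2*Q) + Q = M + 3*Q)
Y = -5 (Y = 0 - 5 = -5)
J(R) = (-5 + R)/(3 + 2*R) (J(R) = (R - 5)/(R + (R + 3*1)) = (-5 + R)/(R + (R + 3)) = (-5 + R)/(R + (3 + R)) = (-5 + R)/(3 + 2*R))
(J(0) - 129)*(-38) = ((-5 + 0)/(3 + 2*0) - 129)*(-38) = (-5/(3 + 0) - 129)*(-38) = (-5/3 - 129)*(-38) = -392/3*(-38) = 14896/3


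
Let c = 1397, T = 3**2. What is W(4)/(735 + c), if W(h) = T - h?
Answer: 5/2132 ≈ 0.0023452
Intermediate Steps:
T = 9
W(h) = 9 - h
W(4)/(735 + c) = (9 - 1*4)/(735 + 1397) = (9 - 4)/2132 = (1/2132)*5 = 5/2132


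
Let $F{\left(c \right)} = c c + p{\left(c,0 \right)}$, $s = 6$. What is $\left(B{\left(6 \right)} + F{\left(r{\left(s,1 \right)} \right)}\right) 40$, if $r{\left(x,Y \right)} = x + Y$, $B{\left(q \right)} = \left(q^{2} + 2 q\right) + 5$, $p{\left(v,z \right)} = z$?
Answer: $4080$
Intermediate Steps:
$B{\left(q \right)} = 5 + q^{2} + 2 q$
$r{\left(x,Y \right)} = Y + x$
$F{\left(c \right)} = c^{2}$ ($F{\left(c \right)} = c c + 0 = c^{2} + 0 = c^{2}$)
$\left(B{\left(6 \right)} + F{\left(r{\left(s,1 \right)} \right)}\right) 40 = \left(\left(5 + 6^{2} + 2 \cdot 6\right) + \left(1 + 6\right)^{2}\right) 40 = \left(\left(5 + 36 + 12\right) + 7^{2}\right) 40 = \left(53 + 49\right) 40 = 102 \cdot 40 = 4080$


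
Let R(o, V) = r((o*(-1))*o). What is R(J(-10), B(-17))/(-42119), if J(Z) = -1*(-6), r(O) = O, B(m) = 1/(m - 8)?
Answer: 36/42119 ≈ 0.00085472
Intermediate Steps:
B(m) = 1/(-8 + m)
J(Z) = 6
R(o, V) = -o**2 (R(o, V) = (o*(-1))*o = (-o)*o = -o**2)
R(J(-10), B(-17))/(-42119) = -1*6**2/(-42119) = -1*36*(-1/42119) = -36*(-1/42119) = 36/42119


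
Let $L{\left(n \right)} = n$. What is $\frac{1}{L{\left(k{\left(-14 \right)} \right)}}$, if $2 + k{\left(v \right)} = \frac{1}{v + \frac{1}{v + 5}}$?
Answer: $- \frac{127}{263} \approx -0.48289$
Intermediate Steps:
$k{\left(v \right)} = -2 + \frac{1}{v + \frac{1}{5 + v}}$ ($k{\left(v \right)} = -2 + \frac{1}{v + \frac{1}{v + 5}} = -2 + \frac{1}{v + \frac{1}{5 + v}}$)
$\frac{1}{L{\left(k{\left(-14 \right)} \right)}} = \frac{1}{\frac{1}{1 + \left(-14\right)^{2} + 5 \left(-14\right)} \left(3 - -126 - 2 \left(-14\right)^{2}\right)} = \frac{1}{\frac{1}{1 + 196 - 70} \left(3 + 126 - 392\right)} = \frac{1}{\frac{1}{127} \left(3 + 126 - 392\right)} = \frac{1}{\frac{1}{127} \left(-263\right)} = \frac{1}{- \frac{263}{127}} = - \frac{127}{263}$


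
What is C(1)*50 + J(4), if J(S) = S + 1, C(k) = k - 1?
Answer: 5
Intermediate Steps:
C(k) = -1 + k
J(S) = 1 + S
C(1)*50 + J(4) = (-1 + 1)*50 + (1 + 4) = 0*50 + 5 = 0 + 5 = 5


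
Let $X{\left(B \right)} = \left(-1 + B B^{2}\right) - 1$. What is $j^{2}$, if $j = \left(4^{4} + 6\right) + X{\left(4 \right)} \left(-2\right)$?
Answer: $19044$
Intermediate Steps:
$X{\left(B \right)} = -2 + B^{3}$ ($X{\left(B \right)} = \left(-1 + B^{3}\right) - 1 = -2 + B^{3}$)
$j = 138$ ($j = \left(4^{4} + 6\right) + \left(-2 + 4^{3}\right) \left(-2\right) = \left(256 + 6\right) + \left(-2 + 64\right) \left(-2\right) = 262 + 62 \left(-2\right) = 262 - 124 = 138$)
$j^{2} = 138^{2} = 19044$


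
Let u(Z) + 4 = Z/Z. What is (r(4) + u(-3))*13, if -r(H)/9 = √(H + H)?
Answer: -39 - 234*√2 ≈ -369.93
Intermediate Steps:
r(H) = -9*√2*√H (r(H) = -9*√(H + H) = -9*√2*√H)
u(Z) = -3 (u(Z) = -4 + Z/Z = -4 + 1 = -3)
(r(4) + u(-3))*13 = (-9*√2*√4 - 3)*13 = (-9*√2*2 - 3)*13 = (-18*√2 - 3)*13 = (-3 - 18*√2)*13 = -39 - 234*√2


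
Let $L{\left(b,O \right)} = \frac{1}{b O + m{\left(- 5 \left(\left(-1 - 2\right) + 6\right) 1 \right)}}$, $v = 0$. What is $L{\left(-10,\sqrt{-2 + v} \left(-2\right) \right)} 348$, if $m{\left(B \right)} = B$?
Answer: $- \frac{1044}{205} - \frac{1392 i \sqrt{2}}{205} \approx -5.0927 - 9.6029 i$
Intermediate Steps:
$L{\left(b,O \right)} = \frac{1}{-15 + O b}$ ($L{\left(b,O \right)} = \frac{1}{b O + - 5 \left(\left(-1 - 2\right) + 6\right) 1} = \frac{1}{O b + - 5 \left(-3 + 6\right) 1} = \frac{1}{O b + \left(-5\right) 3 \cdot 1} = \frac{1}{O b - 15} = \frac{1}{-15 + O b}$)
$L{\left(-10,\sqrt{-2 + v} \left(-2\right) \right)} 348 = \frac{1}{-15 + \sqrt{-2 + 0} \left(-2\right) \left(-10\right)} 348 = \frac{1}{-15 + \sqrt{-2} \left(-2\right) \left(-10\right)} 348 = \frac{1}{-15 + i \sqrt{2} \left(-2\right) \left(-10\right)} 348 = \frac{1}{-15 + - 2 i \sqrt{2} \left(-10\right)} 348 = \frac{1}{-15 + 20 i \sqrt{2}} \cdot 348 = \frac{348}{-15 + 20 i \sqrt{2}}$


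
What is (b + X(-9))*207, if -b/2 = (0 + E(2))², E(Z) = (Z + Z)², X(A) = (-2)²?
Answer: -105156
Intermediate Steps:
X(A) = 4
E(Z) = 4*Z² (E(Z) = (2*Z)² = 4*Z²)
b = -512 (b = -2*(0 + 4*2²)² = -2*(0 + 4*4)² = -2*(0 + 16)² = -2*16² = -2*256 = -512)
(b + X(-9))*207 = (-512 + 4)*207 = -508*207 = -105156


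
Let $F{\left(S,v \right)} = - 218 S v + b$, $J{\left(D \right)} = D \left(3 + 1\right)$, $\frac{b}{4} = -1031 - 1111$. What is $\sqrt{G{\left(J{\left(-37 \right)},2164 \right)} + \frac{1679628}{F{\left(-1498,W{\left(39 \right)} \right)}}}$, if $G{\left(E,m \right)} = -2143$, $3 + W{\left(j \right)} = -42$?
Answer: $\frac{4 i \sqrt{201108655011579}}{1225329} \approx 46.294 i$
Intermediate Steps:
$W{\left(j \right)} = -45$ ($W{\left(j \right)} = -3 - 42 = -45$)
$b = -8568$ ($b = 4 \left(-1031 - 1111\right) = 4 \left(-2142\right) = -8568$)
$J{\left(D \right)} = 4 D$ ($J{\left(D \right)} = D 4 = 4 D$)
$F{\left(S,v \right)} = -8568 - 218 S v$ ($F{\left(S,v \right)} = - 218 S v - 8568 = -8568 - 218 S v$)
$\sqrt{G{\left(J{\left(-37 \right)},2164 \right)} + \frac{1679628}{F{\left(-1498,W{\left(39 \right)} \right)}}} = \sqrt{-2143 + \frac{1679628}{-8568 - \left(-326564\right) \left(-45\right)}} = \sqrt{-2143 + \frac{1679628}{-8568 - 14695380}} = \sqrt{-2143 + \frac{1679628}{-14703948}} = \sqrt{-2143 + 1679628 \left(- \frac{1}{14703948}\right)} = \sqrt{-2143 - \frac{139969}{1225329}} = \sqrt{- \frac{2626020016}{1225329}} = \frac{4 i \sqrt{201108655011579}}{1225329}$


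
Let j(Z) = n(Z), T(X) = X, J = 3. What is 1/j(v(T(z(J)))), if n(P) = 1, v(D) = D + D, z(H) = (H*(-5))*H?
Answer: 1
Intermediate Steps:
z(H) = -5*H**2 (z(H) = (-5*H)*H = -5*H**2)
v(D) = 2*D
j(Z) = 1
1/j(v(T(z(J)))) = 1/1 = 1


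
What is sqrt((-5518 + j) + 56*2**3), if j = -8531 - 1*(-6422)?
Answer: I*sqrt(7179) ≈ 84.729*I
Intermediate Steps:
j = -2109 (j = -8531 + 6422 = -2109)
sqrt((-5518 + j) + 56*2**3) = sqrt((-5518 - 2109) + 56*2**3) = sqrt(-7627 + 56*8) = sqrt(-7627 + 448) = sqrt(-7179) = I*sqrt(7179)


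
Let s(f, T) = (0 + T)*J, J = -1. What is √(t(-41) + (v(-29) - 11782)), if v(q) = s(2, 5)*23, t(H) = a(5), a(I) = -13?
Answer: I*√11910 ≈ 109.13*I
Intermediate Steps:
t(H) = -13
s(f, T) = -T (s(f, T) = (0 + T)*(-1) = T*(-1) = -T)
v(q) = -115 (v(q) = -1*5*23 = -5*23 = -115)
√(t(-41) + (v(-29) - 11782)) = √(-13 + (-115 - 11782)) = √(-13 - 11897) = √(-11910) = I*√11910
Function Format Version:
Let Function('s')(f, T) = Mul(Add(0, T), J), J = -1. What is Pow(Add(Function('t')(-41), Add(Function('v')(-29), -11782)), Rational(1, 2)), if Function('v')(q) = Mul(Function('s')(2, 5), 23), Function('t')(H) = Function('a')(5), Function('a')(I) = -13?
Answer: Mul(I, Pow(11910, Rational(1, 2))) ≈ Mul(109.13, I)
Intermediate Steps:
Function('t')(H) = -13
Function('s')(f, T) = Mul(-1, T) (Function('s')(f, T) = Mul(Add(0, T), -1) = Mul(T, -1) = Mul(-1, T))
Function('v')(q) = -115 (Function('v')(q) = Mul(Mul(-1, 5), 23) = Mul(-5, 23) = -115)
Pow(Add(Function('t')(-41), Add(Function('v')(-29), -11782)), Rational(1, 2)) = Pow(Add(-13, Add(-115, -11782)), Rational(1, 2)) = Pow(Add(-13, -11897), Rational(1, 2)) = Pow(-11910, Rational(1, 2)) = Mul(I, Pow(11910, Rational(1, 2)))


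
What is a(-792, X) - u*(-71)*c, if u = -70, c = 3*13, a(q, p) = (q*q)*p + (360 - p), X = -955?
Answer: -599229635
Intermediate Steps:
a(q, p) = 360 - p + p*q² (a(q, p) = q²*p + (360 - p) = p*q² + (360 - p) = 360 - p + p*q²)
c = 39
a(-792, X) - u*(-71)*c = (360 - 1*(-955) - 955*(-792)²) - (-70*(-71))*39 = (360 + 955 - 955*627264) - 4970*39 = (360 + 955 - 599037120) - 1*193830 = -599035805 - 193830 = -599229635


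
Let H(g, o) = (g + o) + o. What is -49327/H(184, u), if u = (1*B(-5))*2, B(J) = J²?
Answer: -49327/284 ≈ -173.69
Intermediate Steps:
u = 50 (u = (1*(-5)²)*2 = (1*25)*2 = 25*2 = 50)
H(g, o) = g + 2*o
-49327/H(184, u) = -49327/(184 + 2*50) = -49327/(184 + 100) = -49327/284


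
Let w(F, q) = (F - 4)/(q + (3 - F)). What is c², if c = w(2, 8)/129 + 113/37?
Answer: 17192192161/1845303849 ≈ 9.3167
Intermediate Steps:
w(F, q) = (-4 + F)/(3 + q - F)
c = 131119/42957 (c = ((-4 + 2)/(3 + 8 - 1*2))/129 + 113/37 = (-2/(3 + 8 - 2))*(1/129) + 113*(1/37) = (-2/9)*(1/129) + 113/37 = ((⅑)*(-2))*(1/129) + 113/37 = -2/9*1/129 + 113/37 = -2/1161 + 113/37 = 131119/42957 ≈ 3.0523)
c² = (131119/42957)² = 17192192161/1845303849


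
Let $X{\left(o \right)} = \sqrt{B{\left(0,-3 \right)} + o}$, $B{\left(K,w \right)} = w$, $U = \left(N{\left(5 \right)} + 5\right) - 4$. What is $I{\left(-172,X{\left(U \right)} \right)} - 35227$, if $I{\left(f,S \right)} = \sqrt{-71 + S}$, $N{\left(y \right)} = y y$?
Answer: $-35227 + i \sqrt{71 - \sqrt{23}} \approx -35227.0 + 8.1366 i$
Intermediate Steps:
$N{\left(y \right)} = y^{2}$
$U = 26$ ($U = \left(5^{2} + 5\right) - 4 = \left(25 + 5\right) - 4 = 30 - 4 = 26$)
$X{\left(o \right)} = \sqrt{-3 + o}$
$I{\left(-172,X{\left(U \right)} \right)} - 35227 = \sqrt{-71 + \sqrt{-3 + 26}} - 35227 = \sqrt{-71 + \sqrt{23}} - 35227 = -35227 + \sqrt{-71 + \sqrt{23}}$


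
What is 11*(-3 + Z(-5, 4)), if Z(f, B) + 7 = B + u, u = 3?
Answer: -33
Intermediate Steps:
Z(f, B) = -4 + B (Z(f, B) = -7 + (B + 3) = -7 + (3 + B) = -4 + B)
11*(-3 + Z(-5, 4)) = 11*(-3 + (-4 + 4)) = 11*(-3 + 0) = 11*(-3) = -33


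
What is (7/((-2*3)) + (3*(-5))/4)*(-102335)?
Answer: 6037765/12 ≈ 5.0315e+5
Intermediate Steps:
(7/((-2*3)) + (3*(-5))/4)*(-102335) = (7/(-6) - 15*¼)*(-102335) = (7*(-⅙) - 15/4)*(-102335) = (-7/6 - 15/4)*(-102335) = -59/12*(-102335) = 6037765/12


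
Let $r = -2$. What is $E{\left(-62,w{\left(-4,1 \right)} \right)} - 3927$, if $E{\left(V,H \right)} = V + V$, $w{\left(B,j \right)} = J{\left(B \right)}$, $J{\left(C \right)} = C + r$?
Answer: $-4051$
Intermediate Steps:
$J{\left(C \right)} = -2 + C$ ($J{\left(C \right)} = C - 2 = -2 + C$)
$w{\left(B,j \right)} = -2 + B$
$E{\left(V,H \right)} = 2 V$
$E{\left(-62,w{\left(-4,1 \right)} \right)} - 3927 = 2 \left(-62\right) - 3927 = -124 - 3927 = -4051$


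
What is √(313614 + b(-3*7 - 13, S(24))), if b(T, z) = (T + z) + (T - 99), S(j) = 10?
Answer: √313457 ≈ 559.87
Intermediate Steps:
b(T, z) = -99 + z + 2*T (b(T, z) = (T + z) + (-99 + T) = -99 + z + 2*T)
√(313614 + b(-3*7 - 13, S(24))) = √(313614 + (-99 + 10 + 2*(-3*7 - 13))) = √(313614 + (-99 + 10 + 2*(-21 - 13))) = √(313614 + (-99 + 10 + 2*(-34))) = √(313614 + (-99 + 10 - 68)) = √(313614 - 157) = √313457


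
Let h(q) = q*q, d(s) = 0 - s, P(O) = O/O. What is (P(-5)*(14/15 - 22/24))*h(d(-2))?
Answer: 1/15 ≈ 0.066667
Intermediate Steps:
P(O) = 1
d(s) = -s
h(q) = q²
(P(-5)*(14/15 - 22/24))*h(d(-2)) = (1*(14/15 - 22/24))*(-1*(-2))² = (1*(14*(1/15) - 22*1/24))*2² = (1*(14/15 - 11/12))*4 = (1*(1/60))*4 = (1/60)*4 = 1/15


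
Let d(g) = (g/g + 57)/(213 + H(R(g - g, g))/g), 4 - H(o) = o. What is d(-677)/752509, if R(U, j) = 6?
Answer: 39266/108514055327 ≈ 3.6185e-7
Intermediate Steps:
H(o) = 4 - o
d(g) = 58/(213 - 2/g) (d(g) = (g/g + 57)/(213 + (4 - 1*6)/g) = (1 + 57)/(213 + (4 - 6)/g) = 58/(213 - 2/g))
d(-677)/752509 = (58*(-677)/(-2 + 213*(-677)))/752509 = (58*(-677)/(-2 - 144201))*(1/752509) = (58*(-677)/(-144203))*(1/752509) = (58*(-677)*(-1/144203))*(1/752509) = (39266/144203)*(1/752509) = 39266/108514055327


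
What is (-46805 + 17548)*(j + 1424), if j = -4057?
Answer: 77033681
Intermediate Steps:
(-46805 + 17548)*(j + 1424) = (-46805 + 17548)*(-4057 + 1424) = -29257*(-2633) = 77033681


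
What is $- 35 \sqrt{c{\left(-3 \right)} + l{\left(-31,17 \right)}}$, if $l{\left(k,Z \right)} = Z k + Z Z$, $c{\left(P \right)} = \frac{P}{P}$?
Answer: $- 35 i \sqrt{237} \approx - 538.82 i$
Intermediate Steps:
$c{\left(P \right)} = 1$
$l{\left(k,Z \right)} = Z^{2} + Z k$ ($l{\left(k,Z \right)} = Z k + Z^{2} = Z^{2} + Z k$)
$- 35 \sqrt{c{\left(-3 \right)} + l{\left(-31,17 \right)}} = - 35 \sqrt{1 + 17 \left(17 - 31\right)} = - 35 \sqrt{1 + 17 \left(-14\right)} = - 35 \sqrt{1 - 238} = - 35 \sqrt{-237} = - 35 i \sqrt{237}$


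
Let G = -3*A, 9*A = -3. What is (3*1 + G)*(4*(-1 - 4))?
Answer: -80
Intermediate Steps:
A = -⅓ (A = (⅑)*(-3) = -⅓ ≈ -0.33333)
G = 1 (G = -3*(-⅓) = 1)
(3*1 + G)*(4*(-1 - 4)) = (3*1 + 1)*(4*(-1 - 4)) = (3 + 1)*(4*(-5)) = 4*(-20) = -80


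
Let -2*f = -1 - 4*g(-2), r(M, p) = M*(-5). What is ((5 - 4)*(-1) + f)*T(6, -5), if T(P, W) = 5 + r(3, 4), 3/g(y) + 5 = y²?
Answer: 65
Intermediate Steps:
r(M, p) = -5*M
g(y) = 3/(-5 + y²)
f = -11/2 (f = -(-1 - 12/(-5 + (-2)²))/2 = -(-1 - 12/(-5 + 4))/2 = -(-1 - 12/(-1))/2 = -(-1 - 12*(-1))/2 = -(-1 - 4*(-3))/2 = -(-1 + 12)/2 = -½*11 = -11/2 ≈ -5.5000)
T(P, W) = -10 (T(P, W) = 5 - 5*3 = 5 - 15 = -10)
((5 - 4)*(-1) + f)*T(6, -5) = ((5 - 4)*(-1) - 11/2)*(-10) = (1*(-1) - 11/2)*(-10) = (-1 - 11/2)*(-10) = -13/2*(-10) = 65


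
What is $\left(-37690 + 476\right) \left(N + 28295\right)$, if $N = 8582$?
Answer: $-1372340678$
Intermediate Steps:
$\left(-37690 + 476\right) \left(N + 28295\right) = \left(-37690 + 476\right) \left(8582 + 28295\right) = \left(-37214\right) 36877 = -1372340678$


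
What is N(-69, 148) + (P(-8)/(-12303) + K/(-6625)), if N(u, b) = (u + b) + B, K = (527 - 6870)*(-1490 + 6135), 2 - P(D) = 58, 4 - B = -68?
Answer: 74958832966/16301475 ≈ 4598.3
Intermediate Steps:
B = 72 (B = 4 - 1*(-68) = 4 + 68 = 72)
P(D) = -56 (P(D) = 2 - 1*58 = 2 - 58 = -56)
K = -29463235 (K = -6343*4645 = -29463235)
N(u, b) = 72 + b + u (N(u, b) = (u + b) + 72 = (b + u) + 72 = 72 + b + u)
N(-69, 148) + (P(-8)/(-12303) + K/(-6625)) = (72 + 148 - 69) + (-56/(-12303) - 29463235/(-6625)) = 151 + (-56*(-1/12303) - 29463235*(-1/6625)) = 151 + (56/12303 + 5892647/1325) = 151 + 72497310241/16301475 = 74958832966/16301475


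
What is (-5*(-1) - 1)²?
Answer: 16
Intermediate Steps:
(-5*(-1) - 1)² = (5 - 1)² = 4² = 16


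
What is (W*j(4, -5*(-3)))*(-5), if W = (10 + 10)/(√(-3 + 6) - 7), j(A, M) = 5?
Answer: 1750/23 + 250*√3/23 ≈ 94.914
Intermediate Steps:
W = 20/(-7 + √3) (W = 20/(√3 - 7) = 20/(-7 + √3) ≈ -3.7965)
(W*j(4, -5*(-3)))*(-5) = ((-70/23 - 10*√3/23)*5)*(-5) = (-350/23 - 50*√3/23)*(-5) = 1750/23 + 250*√3/23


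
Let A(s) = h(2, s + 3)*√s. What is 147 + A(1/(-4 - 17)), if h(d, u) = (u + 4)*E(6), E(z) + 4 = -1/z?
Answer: 147 - 1825*I*√21/1323 ≈ 147.0 - 6.3214*I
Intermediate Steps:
E(z) = -4 - 1/z
h(d, u) = -50/3 - 25*u/6 (h(d, u) = (u + 4)*(-4 - 1/6) = (4 + u)*(-4 - 1*⅙) = (4 + u)*(-4 - ⅙) = (4 + u)*(-25/6) = -50/3 - 25*u/6)
A(s) = √s*(-175/6 - 25*s/6) (A(s) = (-50/3 - 25*(s + 3)/6)*√s = (-50/3 - 25*(3 + s)/6)*√s = (-50/3 + (-25/2 - 25*s/6))*√s = (-175/6 - 25*s/6)*√s = √s*(-175/6 - 25*s/6))
147 + A(1/(-4 - 17)) = 147 + 25*√(1/(-4 - 17))*(-7 - 1/(-4 - 17))/6 = 147 + 25*√(1/(-21))*(-7 - 1/(-21))/6 = 147 + 25*√(-1/21)*(-7 - 1*(-1/21))/6 = 147 + 25*(I*√21/21)*(-7 + 1/21)/6 = 147 + (25/6)*(I*√21/21)*(-146/21) = 147 - 1825*I*√21/1323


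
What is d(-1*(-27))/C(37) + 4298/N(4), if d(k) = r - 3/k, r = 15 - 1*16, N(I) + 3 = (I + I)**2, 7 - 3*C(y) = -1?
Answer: 51271/732 ≈ 70.042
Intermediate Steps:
C(y) = 8/3 (C(y) = 7/3 - 1/3*(-1) = 7/3 + 1/3 = 8/3)
N(I) = -3 + 4*I**2 (N(I) = -3 + (I + I)**2 = -3 + (2*I)**2 = -3 + 4*I**2)
r = -1 (r = 15 - 16 = -1)
d(k) = -1 - 3/k
d(-1*(-27))/C(37) + 4298/N(4) = ((-3 - (-1)*(-27))/((-1*(-27))))/(8/3) + 4298/(-3 + 4*4**2) = ((-3 - 1*27)/27)*(3/8) + 4298/(-3 + 4*16) = ((-3 - 27)/27)*(3/8) + 4298/(-3 + 64) = ((1/27)*(-30))*(3/8) + 4298/61 = -10/9*3/8 + 4298*(1/61) = -5/12 + 4298/61 = 51271/732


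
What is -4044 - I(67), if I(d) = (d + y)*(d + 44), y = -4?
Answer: -11037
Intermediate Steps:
I(d) = (-4 + d)*(44 + d) (I(d) = (d - 4)*(d + 44) = (-4 + d)*(44 + d))
-4044 - I(67) = -4044 - (-176 + 67**2 + 40*67) = -4044 - (-176 + 4489 + 2680) = -4044 - 1*6993 = -4044 - 6993 = -11037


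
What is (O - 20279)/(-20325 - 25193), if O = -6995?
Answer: 13637/22759 ≈ 0.59919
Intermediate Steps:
(O - 20279)/(-20325 - 25193) = (-6995 - 20279)/(-20325 - 25193) = -27274/(-45518) = -27274*(-1/45518) = 13637/22759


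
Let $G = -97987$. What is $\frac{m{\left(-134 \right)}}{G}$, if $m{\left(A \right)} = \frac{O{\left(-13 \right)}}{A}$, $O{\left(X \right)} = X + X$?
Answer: $- \frac{13}{6565129} \approx -1.9802 \cdot 10^{-6}$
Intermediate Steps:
$O{\left(X \right)} = 2 X$
$m{\left(A \right)} = - \frac{26}{A}$ ($m{\left(A \right)} = \frac{2 \left(-13\right)}{A} = - \frac{26}{A}$)
$\frac{m{\left(-134 \right)}}{G} = \frac{\left(-26\right) \frac{1}{-134}}{-97987} = \left(-26\right) \left(- \frac{1}{134}\right) \left(- \frac{1}{97987}\right) = \frac{13}{67} \left(- \frac{1}{97987}\right) = - \frac{13}{6565129}$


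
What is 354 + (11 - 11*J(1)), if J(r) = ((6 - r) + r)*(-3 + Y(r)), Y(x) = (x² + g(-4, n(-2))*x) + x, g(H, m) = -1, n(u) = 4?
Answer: 497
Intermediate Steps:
Y(x) = x² (Y(x) = (x² - x) + x = x²)
J(r) = -18 + 6*r² (J(r) = ((6 - r) + r)*(-3 + r²) = 6*(-3 + r²) = -18 + 6*r²)
354 + (11 - 11*J(1)) = 354 + (11 - 11*(-18 + 6*1²)) = 354 + (11 - 11*(-18 + 6*1)) = 354 + (11 - 11*(-18 + 6)) = 354 + (11 - 11*(-12)) = 354 + (11 + 132) = 354 + 143 = 497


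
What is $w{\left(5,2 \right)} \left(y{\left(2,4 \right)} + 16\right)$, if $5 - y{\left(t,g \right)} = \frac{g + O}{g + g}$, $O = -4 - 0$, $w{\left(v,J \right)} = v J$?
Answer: $210$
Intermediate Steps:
$w{\left(v,J \right)} = J v$
$O = -4$ ($O = -4 + 0 = -4$)
$y{\left(t,g \right)} = 5 - \frac{-4 + g}{2 g}$ ($y{\left(t,g \right)} = 5 - \frac{g - 4}{g + g} = 5 - \frac{-4 + g}{2 g}$)
$w{\left(5,2 \right)} \left(y{\left(2,4 \right)} + 16\right) = 2 \cdot 5 \left(\left(\frac{9}{2} + \frac{2}{4}\right) + 16\right) = 10 \left(\left(\frac{9}{2} + 2 \cdot \frac{1}{4}\right) + 16\right) = 10 \left(\left(\frac{9}{2} + \frac{1}{2}\right) + 16\right) = 10 \left(5 + 16\right) = 10 \cdot 21 = 210$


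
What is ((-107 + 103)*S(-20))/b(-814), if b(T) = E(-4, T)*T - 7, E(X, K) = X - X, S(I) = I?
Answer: -80/7 ≈ -11.429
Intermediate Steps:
E(X, K) = 0
b(T) = -7 (b(T) = 0*T - 7 = 0 - 7 = -7)
((-107 + 103)*S(-20))/b(-814) = ((-107 + 103)*(-20))/(-7) = -4*(-20)*(-⅐) = 80*(-⅐) = -80/7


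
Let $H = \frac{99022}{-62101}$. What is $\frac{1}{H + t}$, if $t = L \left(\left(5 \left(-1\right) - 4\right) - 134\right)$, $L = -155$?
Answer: $\frac{62101}{1376369643} \approx 4.5119 \cdot 10^{-5}$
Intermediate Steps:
$H = - \frac{99022}{62101}$ ($H = 99022 \left(- \frac{1}{62101}\right) = - \frac{99022}{62101} \approx -1.5945$)
$t = 22165$ ($t = - 155 \left(\left(5 \left(-1\right) - 4\right) - 134\right) = - 155 \left(\left(-5 - 4\right) - 134\right) = - 155 \left(-9 - 134\right) = \left(-155\right) \left(-143\right) = 22165$)
$\frac{1}{H + t} = \frac{1}{- \frac{99022}{62101} + 22165} = \frac{1}{\frac{1376369643}{62101}} = \frac{62101}{1376369643}$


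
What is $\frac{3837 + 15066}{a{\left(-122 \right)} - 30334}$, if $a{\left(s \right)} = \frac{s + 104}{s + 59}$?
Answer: $- \frac{132321}{212336} \approx -0.62317$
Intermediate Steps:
$a{\left(s \right)} = \frac{104 + s}{59 + s}$
$\frac{3837 + 15066}{a{\left(-122 \right)} - 30334} = \frac{3837 + 15066}{\frac{104 - 122}{59 - 122} - 30334} = \frac{18903}{\frac{1}{-63} \left(-18\right) - 30334} = \frac{18903}{\left(- \frac{1}{63}\right) \left(-18\right) - 30334} = \frac{18903}{\frac{2}{7} - 30334} = \frac{18903}{- \frac{212336}{7}} = 18903 \left(- \frac{7}{212336}\right) = - \frac{132321}{212336}$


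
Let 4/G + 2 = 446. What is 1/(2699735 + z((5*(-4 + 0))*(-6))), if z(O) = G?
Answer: 111/299670586 ≈ 3.7041e-7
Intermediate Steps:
G = 1/111 (G = 4/(-2 + 446) = 4/444 = 4*(1/444) = 1/111 ≈ 0.0090090)
z(O) = 1/111
1/(2699735 + z((5*(-4 + 0))*(-6))) = 1/(2699735 + 1/111) = 1/(299670586/111) = 111/299670586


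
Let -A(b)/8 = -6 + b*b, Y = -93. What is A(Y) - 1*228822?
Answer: -297966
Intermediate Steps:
A(b) = 48 - 8*b² (A(b) = -8*(-6 + b*b) = -8*(-6 + b²) = 48 - 8*b²)
A(Y) - 1*228822 = (48 - 8*(-93)²) - 1*228822 = (48 - 8*8649) - 228822 = (48 - 69192) - 228822 = -69144 - 228822 = -297966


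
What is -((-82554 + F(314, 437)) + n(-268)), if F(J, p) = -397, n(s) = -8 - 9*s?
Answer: 80547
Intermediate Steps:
-((-82554 + F(314, 437)) + n(-268)) = -((-82554 - 397) + (-8 - 9*(-268))) = -(-82951 + (-8 + 2412)) = -(-82951 + 2404) = -1*(-80547) = 80547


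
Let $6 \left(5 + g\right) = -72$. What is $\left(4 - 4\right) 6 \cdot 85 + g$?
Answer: $-17$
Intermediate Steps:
$g = -17$ ($g = -5 + \frac{1}{6} \left(-72\right) = -5 - 12 = -17$)
$\left(4 - 4\right) 6 \cdot 85 + g = \left(4 - 4\right) 6 \cdot 85 - 17 = 0 \cdot 6 \cdot 85 - 17 = 0 \cdot 85 - 17 = 0 - 17 = -17$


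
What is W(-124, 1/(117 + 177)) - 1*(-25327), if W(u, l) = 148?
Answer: 25475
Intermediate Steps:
W(-124, 1/(117 + 177)) - 1*(-25327) = 148 - 1*(-25327) = 148 + 25327 = 25475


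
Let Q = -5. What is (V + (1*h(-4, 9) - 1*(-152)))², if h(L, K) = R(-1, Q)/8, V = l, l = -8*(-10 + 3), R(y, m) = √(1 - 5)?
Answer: (832 + I)²/16 ≈ 43264.0 + 104.0*I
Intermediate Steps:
R(y, m) = 2*I (R(y, m) = √(-4) = 2*I)
l = 56 (l = -8*(-7) = 56)
V = 56
h(L, K) = I/4 (h(L, K) = (2*I)/8 = (2*I)*(⅛) = I/4)
(V + (1*h(-4, 9) - 1*(-152)))² = (56 + (1*(I/4) - 1*(-152)))² = (56 + (I/4 + 152))² = (56 + (152 + I/4))² = (208 + I/4)²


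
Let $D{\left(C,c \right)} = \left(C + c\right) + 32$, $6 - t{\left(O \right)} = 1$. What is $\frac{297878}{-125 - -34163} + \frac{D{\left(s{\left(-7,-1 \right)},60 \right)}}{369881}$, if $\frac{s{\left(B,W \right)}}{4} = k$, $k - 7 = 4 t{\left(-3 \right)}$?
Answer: $\frac{55093110059}{6295004739} \approx 8.7519$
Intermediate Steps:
$t{\left(O \right)} = 5$ ($t{\left(O \right)} = 6 - 1 = 5$)
$k = 27$ ($k = 7 + 4 \cdot 5 = 7 + 20 = 27$)
$s{\left(B,W \right)} = 108$ ($s{\left(B,W \right)} = 4 \cdot 27 = 108$)
$D{\left(C,c \right)} = 32 + C + c$
$\frac{297878}{-125 - -34163} + \frac{D{\left(s{\left(-7,-1 \right)},60 \right)}}{369881} = \frac{297878}{-125 - -34163} + \frac{32 + 108 + 60}{369881} = \frac{297878}{-125 + 34163} + 200 \cdot \frac{1}{369881} = \frac{297878}{34038} + \frac{200}{369881} = 297878 \cdot \frac{1}{34038} + \frac{200}{369881} = \frac{148939}{17019} + \frac{200}{369881} = \frac{55093110059}{6295004739}$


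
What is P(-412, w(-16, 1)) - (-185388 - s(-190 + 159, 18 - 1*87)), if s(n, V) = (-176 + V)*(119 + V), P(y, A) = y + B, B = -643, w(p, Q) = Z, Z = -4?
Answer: 172083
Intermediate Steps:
w(p, Q) = -4
P(y, A) = -643 + y (P(y, A) = y - 643 = -643 + y)
P(-412, w(-16, 1)) - (-185388 - s(-190 + 159, 18 - 1*87)) = (-643 - 412) - (-185388 - (-20944 + (18 - 1*87)**2 - 57*(18 - 1*87))) = -1055 - (-185388 - (-20944 + (18 - 87)**2 - 57*(18 - 87))) = -1055 - (-185388 - (-20944 + (-69)**2 - 57*(-69))) = -1055 - (-185388 - (-20944 + 4761 + 3933)) = -1055 - (-185388 - 1*(-12250)) = -1055 - (-185388 + 12250) = -1055 - 1*(-173138) = -1055 + 173138 = 172083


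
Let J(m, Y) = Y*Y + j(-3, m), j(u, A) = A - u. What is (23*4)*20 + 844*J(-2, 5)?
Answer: 23784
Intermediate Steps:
J(m, Y) = 3 + m + Y² (J(m, Y) = Y*Y + (m - 1*(-3)) = Y² + (m + 3) = Y² + (3 + m) = 3 + m + Y²)
(23*4)*20 + 844*J(-2, 5) = (23*4)*20 + 844*(3 - 2 + 5²) = 92*20 + 844*(3 - 2 + 25) = 1840 + 844*26 = 1840 + 21944 = 23784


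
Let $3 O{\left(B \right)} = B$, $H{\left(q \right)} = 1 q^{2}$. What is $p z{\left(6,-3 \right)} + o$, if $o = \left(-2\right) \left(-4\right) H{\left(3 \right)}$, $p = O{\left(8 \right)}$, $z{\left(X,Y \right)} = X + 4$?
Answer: $\frac{296}{3} \approx 98.667$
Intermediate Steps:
$z{\left(X,Y \right)} = 4 + X$
$H{\left(q \right)} = q^{2}$
$O{\left(B \right)} = \frac{B}{3}$
$p = \frac{8}{3}$ ($p = \frac{1}{3} \cdot 8 = \frac{8}{3} \approx 2.6667$)
$o = 72$ ($o = \left(-2\right) \left(-4\right) 3^{2} = 8 \cdot 9 = 72$)
$p z{\left(6,-3 \right)} + o = \frac{8 \left(4 + 6\right)}{3} + 72 = \frac{8}{3} \cdot 10 + 72 = \frac{80}{3} + 72 = \frac{296}{3}$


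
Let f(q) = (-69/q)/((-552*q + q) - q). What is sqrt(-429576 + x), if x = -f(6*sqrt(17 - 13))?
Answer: I*sqrt(989743106)/48 ≈ 655.42*I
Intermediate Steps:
f(q) = 1/(8*q**2) (f(q) = (-69/q)/(-551*q - q) = (-69/q)/((-552*q)) = (-69/q)*(-1/(552*q)) = 1/(8*q**2))
x = -1/1152 (x = -1/(8*(6*sqrt(17 - 13))**2) = -1/(8*(6*sqrt(4))**2) = -1/(8*(6*2)**2) = -1/(8*12**2) = -1/(8*144) = -1*1/1152 = -1/1152 ≈ -0.00086806)
sqrt(-429576 + x) = sqrt(-429576 - 1/1152) = sqrt(-494871553/1152) = I*sqrt(989743106)/48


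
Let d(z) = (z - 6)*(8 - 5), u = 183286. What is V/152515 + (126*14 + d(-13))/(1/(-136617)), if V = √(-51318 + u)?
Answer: -233205219 + 8*√2062/152515 ≈ -2.3321e+8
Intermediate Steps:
d(z) = -18 + 3*z (d(z) = (-6 + z)*3 = -18 + 3*z)
V = 8*√2062 (V = √(-51318 + 183286) = √131968 = 8*√2062 ≈ 363.27)
V/152515 + (126*14 + d(-13))/(1/(-136617)) = (8*√2062)/152515 + (126*14 + (-18 + 3*(-13)))/(1/(-136617)) = (8*√2062)*(1/152515) + (1764 + (-18 - 39))/(-1/136617) = 8*√2062/152515 + (1764 - 57)*(-136617) = 8*√2062/152515 + 1707*(-136617) = 8*√2062/152515 - 233205219 = -233205219 + 8*√2062/152515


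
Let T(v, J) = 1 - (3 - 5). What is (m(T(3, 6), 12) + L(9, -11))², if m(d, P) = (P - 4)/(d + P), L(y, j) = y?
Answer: 20449/225 ≈ 90.884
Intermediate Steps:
T(v, J) = 3 (T(v, J) = 1 - 1*(-2) = 1 + 2 = 3)
m(d, P) = (-4 + P)/(P + d)
(m(T(3, 6), 12) + L(9, -11))² = ((-4 + 12)/(12 + 3) + 9)² = (8/15 + 9)² = (143/15)² = 20449/225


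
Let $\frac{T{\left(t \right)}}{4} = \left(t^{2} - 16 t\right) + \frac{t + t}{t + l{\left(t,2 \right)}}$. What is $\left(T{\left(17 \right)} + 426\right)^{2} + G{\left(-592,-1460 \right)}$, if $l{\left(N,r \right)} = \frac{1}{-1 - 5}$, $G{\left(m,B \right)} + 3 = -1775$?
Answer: $\frac{2553366722}{10201} \approx 2.5031 \cdot 10^{5}$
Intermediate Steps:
$G{\left(m,B \right)} = -1778$ ($G{\left(m,B \right)} = -3 - 1775 = -1778$)
$l{\left(N,r \right)} = - \frac{1}{6}$ ($l{\left(N,r \right)} = \frac{1}{-6} = - \frac{1}{6}$)
$T{\left(t \right)} = - 64 t + 4 t^{2} + \frac{8 t}{- \frac{1}{6} + t}$ ($T{\left(t \right)} = 4 \left(\left(t^{2} - 16 t\right) + \frac{t + t}{t - \frac{1}{6}}\right) = 4 \left(\left(t^{2} - 16 t\right) + \frac{2 t}{- \frac{1}{6} + t}\right) = 4 \left(t^{2} - 16 t + \frac{2 t}{- \frac{1}{6} + t}\right) = - 64 t + 4 t^{2} + \frac{8 t}{- \frac{1}{6} + t}$)
$\left(T{\left(17 \right)} + 426\right)^{2} + G{\left(-592,-1460 \right)} = \left(4 \cdot 17 \frac{1}{-1 + 6 \cdot 17} \left(28 - 1649 + 6 \cdot 17^{2}\right) + 426\right)^{2} - 1778 = \left(4 \cdot 17 \frac{1}{-1 + 102} \left(28 - 1649 + 6 \cdot 289\right) + 426\right)^{2} - 1778 = \left(4 \cdot 17 \cdot \frac{1}{101} \left(28 - 1649 + 1734\right) + 426\right)^{2} - 1778 = \left(4 \cdot 17 \cdot \frac{1}{101} \cdot 113 + 426\right)^{2} - 1778 = \left(\frac{7684}{101} + 426\right)^{2} - 1778 = \left(\frac{50710}{101}\right)^{2} - 1778 = \frac{2571504100}{10201} - 1778 = \frac{2553366722}{10201}$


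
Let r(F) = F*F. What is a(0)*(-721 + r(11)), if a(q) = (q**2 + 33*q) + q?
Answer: 0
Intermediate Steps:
r(F) = F**2
a(q) = q**2 + 34*q
a(0)*(-721 + r(11)) = (0*(34 + 0))*(-721 + 11**2) = (0*34)*(-721 + 121) = 0*(-600) = 0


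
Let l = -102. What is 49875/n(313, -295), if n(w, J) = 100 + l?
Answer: -49875/2 ≈ -24938.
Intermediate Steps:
n(w, J) = -2 (n(w, J) = 100 - 102 = -2)
49875/n(313, -295) = 49875/(-2) = 49875*(-½) = -49875/2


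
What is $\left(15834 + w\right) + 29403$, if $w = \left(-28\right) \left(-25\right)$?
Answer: $45937$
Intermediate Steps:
$w = 700$
$\left(15834 + w\right) + 29403 = \left(15834 + 700\right) + 29403 = 16534 + 29403 = 45937$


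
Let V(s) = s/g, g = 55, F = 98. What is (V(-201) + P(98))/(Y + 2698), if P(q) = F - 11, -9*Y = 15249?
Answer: 13752/165605 ≈ 0.083041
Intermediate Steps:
Y = -5083/3 (Y = -⅑*15249 = -5083/3 ≈ -1694.3)
V(s) = s/55
P(q) = 87 (P(q) = 98 - 11 = 87)
(V(-201) + P(98))/(Y + 2698) = ((1/55)*(-201) + 87)/(-5083/3 + 2698) = (-201/55 + 87)/(3011/3) = (4584/55)*(3/3011) = 13752/165605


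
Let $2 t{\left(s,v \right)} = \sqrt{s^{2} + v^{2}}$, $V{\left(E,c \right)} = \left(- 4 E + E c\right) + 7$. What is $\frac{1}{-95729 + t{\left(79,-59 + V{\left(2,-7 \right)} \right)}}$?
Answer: $- \frac{382916}{36656154047} - \frac{2 \sqrt{11717}}{36656154047} \approx -1.0452 \cdot 10^{-5}$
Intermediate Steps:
$V{\left(E,c \right)} = 7 - 4 E + E c$
$t{\left(s,v \right)} = \frac{\sqrt{s^{2} + v^{2}}}{2}$
$\frac{1}{-95729 + t{\left(79,-59 + V{\left(2,-7 \right)} \right)}} = \frac{1}{-95729 + \frac{\sqrt{79^{2} + \left(-59 + \left(7 - 8 + 2 \left(-7\right)\right)\right)^{2}}}{2}} = \frac{1}{-95729 + \frac{\sqrt{6241 + \left(-59 - 15\right)^{2}}}{2}} = \frac{1}{-95729 + \frac{\sqrt{6241 + \left(-74\right)^{2}}}{2}} = \frac{1}{-95729 + \frac{\sqrt{6241 + 5476}}{2}} = \frac{1}{-95729 + \frac{\sqrt{11717}}{2}}$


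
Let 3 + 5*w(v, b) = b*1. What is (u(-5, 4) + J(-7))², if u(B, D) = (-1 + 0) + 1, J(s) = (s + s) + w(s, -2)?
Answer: 225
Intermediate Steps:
w(v, b) = -⅗ + b/5 (w(v, b) = -⅗ + (b*1)/5 = -⅗ + b/5)
J(s) = -1 + 2*s (J(s) = (s + s) + (-⅗ + (⅕)*(-2)) = 2*s + (-⅗ - ⅖) = 2*s - 1 = -1 + 2*s)
u(B, D) = 0 (u(B, D) = -1 + 1 = 0)
(u(-5, 4) + J(-7))² = (0 + (-1 + 2*(-7)))² = (0 + (-1 - 14))² = (0 - 15)² = (-15)² = 225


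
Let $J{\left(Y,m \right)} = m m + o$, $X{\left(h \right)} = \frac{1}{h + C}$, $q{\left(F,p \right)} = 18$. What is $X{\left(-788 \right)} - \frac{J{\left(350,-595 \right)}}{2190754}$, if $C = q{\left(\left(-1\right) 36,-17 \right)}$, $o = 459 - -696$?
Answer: $- \frac{137839677}{843440290} \approx -0.16343$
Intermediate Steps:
$o = 1155$ ($o = 459 + 696 = 1155$)
$C = 18$
$X{\left(h \right)} = \frac{1}{18 + h}$ ($X{\left(h \right)} = \frac{1}{h + 18} = \frac{1}{18 + h}$)
$J{\left(Y,m \right)} = 1155 + m^{2}$ ($J{\left(Y,m \right)} = m m + 1155 = m^{2} + 1155 = 1155 + m^{2}$)
$X{\left(-788 \right)} - \frac{J{\left(350,-595 \right)}}{2190754} = \frac{1}{18 - 788} - \frac{1155 + \left(-595\right)^{2}}{2190754} = \frac{1}{-770} - \left(1155 + 354025\right) \frac{1}{2190754} = - \frac{1}{770} - 355180 \cdot \frac{1}{2190754} = - \frac{1}{770} - \frac{177590}{1095377} = - \frac{137839677}{843440290}$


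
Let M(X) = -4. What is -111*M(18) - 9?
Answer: 435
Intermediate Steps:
-111*M(18) - 9 = -111*(-4) - 9 = 444 - 9 = 435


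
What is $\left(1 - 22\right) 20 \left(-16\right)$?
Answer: $6720$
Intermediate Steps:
$\left(1 - 22\right) 20 \left(-16\right) = \left(-21\right) 20 \left(-16\right) = \left(-420\right) \left(-16\right) = 6720$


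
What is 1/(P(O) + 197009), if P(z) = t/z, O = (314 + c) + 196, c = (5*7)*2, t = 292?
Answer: 145/28566378 ≈ 5.0759e-6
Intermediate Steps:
c = 70 (c = 35*2 = 70)
O = 580 (O = (314 + 70) + 196 = 384 + 196 = 580)
P(z) = 292/z
1/(P(O) + 197009) = 1/(292/580 + 197009) = 1/(292*(1/580) + 197009) = 1/(73/145 + 197009) = 1/(28566378/145) = 145/28566378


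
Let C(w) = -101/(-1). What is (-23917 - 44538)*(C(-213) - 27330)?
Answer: 1863961195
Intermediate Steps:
C(w) = 101 (C(w) = -101*(-1) = 101)
(-23917 - 44538)*(C(-213) - 27330) = (-23917 - 44538)*(101 - 27330) = -68455*(-27229) = 1863961195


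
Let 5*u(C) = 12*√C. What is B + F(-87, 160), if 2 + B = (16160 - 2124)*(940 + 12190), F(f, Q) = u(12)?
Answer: 184292678 + 24*√3/5 ≈ 1.8429e+8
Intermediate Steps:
u(C) = 12*√C/5 (u(C) = (12*√C)/5 = 12*√C/5)
F(f, Q) = 24*√3/5 (F(f, Q) = 12*√12/5 = 12*(2*√3)/5 = 24*√3/5)
B = 184292678 (B = -2 + (16160 - 2124)*(940 + 12190) = -2 + 14036*13130 = -2 + 184292680 = 184292678)
B + F(-87, 160) = 184292678 + 24*√3/5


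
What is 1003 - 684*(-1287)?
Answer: 881311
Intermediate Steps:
1003 - 684*(-1287) = 1003 + 880308 = 881311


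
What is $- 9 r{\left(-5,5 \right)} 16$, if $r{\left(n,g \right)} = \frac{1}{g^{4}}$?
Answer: $- \frac{144}{625} \approx -0.2304$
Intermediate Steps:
$r{\left(n,g \right)} = \frac{1}{g^{4}}$
$- 9 r{\left(-5,5 \right)} 16 = - \frac{9}{625} \cdot 16 = \left(-9\right) \frac{1}{625} \cdot 16 = \left(- \frac{9}{625}\right) 16 = - \frac{144}{625}$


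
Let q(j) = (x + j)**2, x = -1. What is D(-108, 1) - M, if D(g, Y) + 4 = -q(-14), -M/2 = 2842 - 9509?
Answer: -13563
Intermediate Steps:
M = 13334 (M = -2*(2842 - 9509) = -2*(-6667) = 13334)
q(j) = (-1 + j)**2
D(g, Y) = -229 (D(g, Y) = -4 - (-1 - 14)**2 = -4 - 1*(-15)**2 = -4 - 1*225 = -4 - 225 = -229)
D(-108, 1) - M = -229 - 1*13334 = -229 - 13334 = -13563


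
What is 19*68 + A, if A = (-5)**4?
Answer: 1917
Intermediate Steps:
A = 625
19*68 + A = 19*68 + 625 = 1292 + 625 = 1917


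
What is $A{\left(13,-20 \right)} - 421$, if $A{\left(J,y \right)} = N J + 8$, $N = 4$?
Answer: $-361$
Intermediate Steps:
$A{\left(J,y \right)} = 8 + 4 J$ ($A{\left(J,y \right)} = 4 J + 8 = 8 + 4 J$)
$A{\left(13,-20 \right)} - 421 = \left(8 + 4 \cdot 13\right) - 421 = \left(8 + 52\right) - 421 = 60 - 421 = -361$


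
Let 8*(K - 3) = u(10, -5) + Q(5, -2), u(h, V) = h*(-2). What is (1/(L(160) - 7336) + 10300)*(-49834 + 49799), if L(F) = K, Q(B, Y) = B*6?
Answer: -10572383360/29327 ≈ -3.6050e+5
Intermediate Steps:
u(h, V) = -2*h
Q(B, Y) = 6*B
K = 17/4 (K = 3 + (-2*10 + 6*5)/8 = 3 + (-20 + 30)/8 = 3 + (⅛)*10 = 3 + 5/4 = 17/4 ≈ 4.2500)
L(F) = 17/4
(1/(L(160) - 7336) + 10300)*(-49834 + 49799) = (1/(17/4 - 7336) + 10300)*(-49834 + 49799) = (1/(-29327/4) + 10300)*(-35) = (-4/29327 + 10300)*(-35) = (302068096/29327)*(-35) = -10572383360/29327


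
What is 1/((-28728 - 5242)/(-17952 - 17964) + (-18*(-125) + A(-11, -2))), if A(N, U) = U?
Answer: 17958/40386569 ≈ 0.00044465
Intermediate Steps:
1/((-28728 - 5242)/(-17952 - 17964) + (-18*(-125) + A(-11, -2))) = 1/((-28728 - 5242)/(-17952 - 17964) + (-18*(-125) - 2)) = 1/(-33970/(-35916) + (2250 - 2)) = 1/(-33970*(-1/35916) + 2248) = 1/(16985/17958 + 2248) = 1/(40386569/17958) = 17958/40386569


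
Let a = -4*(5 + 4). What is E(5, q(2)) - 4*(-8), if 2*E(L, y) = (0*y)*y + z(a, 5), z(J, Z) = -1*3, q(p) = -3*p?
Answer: 61/2 ≈ 30.500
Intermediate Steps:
a = -36 (a = -4*9 = -36)
z(J, Z) = -3
E(L, y) = -3/2 (E(L, y) = ((0*y)*y - 3)/2 = (0*y - 3)/2 = (0 - 3)/2 = (½)*(-3) = -3/2)
E(5, q(2)) - 4*(-8) = -3/2 - 4*(-8) = -3/2 + 32 = 61/2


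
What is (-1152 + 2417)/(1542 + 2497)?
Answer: 1265/4039 ≈ 0.31320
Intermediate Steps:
(-1152 + 2417)/(1542 + 2497) = 1265/4039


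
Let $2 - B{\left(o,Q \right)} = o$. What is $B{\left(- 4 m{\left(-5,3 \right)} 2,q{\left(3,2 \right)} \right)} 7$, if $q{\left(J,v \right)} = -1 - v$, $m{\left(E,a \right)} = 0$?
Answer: $14$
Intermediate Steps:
$B{\left(o,Q \right)} = 2 - o$
$B{\left(- 4 m{\left(-5,3 \right)} 2,q{\left(3,2 \right)} \right)} 7 = \left(2 - \left(-4\right) 0 \cdot 2\right) 7 = \left(2 - 0 \cdot 2\right) 7 = \left(2 - 0\right) 7 = \left(2 + 0\right) 7 = 2 \cdot 7 = 14$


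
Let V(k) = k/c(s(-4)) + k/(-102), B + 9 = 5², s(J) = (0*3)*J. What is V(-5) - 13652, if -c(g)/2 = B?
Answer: -22279729/1632 ≈ -13652.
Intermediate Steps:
s(J) = 0 (s(J) = 0*J = 0)
B = 16 (B = -9 + 5² = -9 + 25 = 16)
c(g) = -32 (c(g) = -2*16 = -32)
V(k) = -67*k/1632 (V(k) = k/(-32) + k/(-102) = k*(-1/32) + k*(-1/102) = -k/32 - k/102 = -67*k/1632)
V(-5) - 13652 = -67/1632*(-5) - 13652 = 335/1632 - 13652 = -22279729/1632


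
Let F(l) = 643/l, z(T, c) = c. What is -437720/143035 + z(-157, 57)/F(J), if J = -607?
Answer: -1046064385/18394301 ≈ -56.869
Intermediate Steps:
-437720/143035 + z(-157, 57)/F(J) = -437720/143035 + 57/((643/(-607))) = -437720*1/143035 + 57/((643*(-1/607))) = -87544/28607 + 57/(-643/607) = -87544/28607 + 57*(-607/643) = -87544/28607 - 34599/643 = -1046064385/18394301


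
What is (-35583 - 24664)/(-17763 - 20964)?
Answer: 60247/38727 ≈ 1.5557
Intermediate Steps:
(-35583 - 24664)/(-17763 - 20964) = -60247/(-38727) = -60247*(-1/38727) = 60247/38727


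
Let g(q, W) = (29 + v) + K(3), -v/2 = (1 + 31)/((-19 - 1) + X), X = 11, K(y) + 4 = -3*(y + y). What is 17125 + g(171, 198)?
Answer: 154252/9 ≈ 17139.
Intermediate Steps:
K(y) = -4 - 6*y (K(y) = -4 - 3*(y + y) = -4 - 6*y)
v = 64/9 (v = -2*(1 + 31)/((-19 - 1) + 11) = -64/(-20 + 11) = -64/(-9) = -64*(-1)/9 = -2*(-32/9) = 64/9 ≈ 7.1111)
g(q, W) = 127/9 (g(q, W) = (29 + 64/9) + (-4 - 6*3) = 325/9 + (-4 - 18) = 325/9 - 22 = 127/9)
17125 + g(171, 198) = 17125 + 127/9 = 154252/9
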